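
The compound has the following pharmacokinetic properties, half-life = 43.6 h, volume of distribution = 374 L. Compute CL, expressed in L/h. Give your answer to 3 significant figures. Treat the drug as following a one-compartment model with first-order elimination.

5.95 L/h

k = ln2 / t½ = 0.693147 / 43.6 = 0.01590 h⁻¹
CL = k × Vd = 0.01590 × 374 = 5.947 L/h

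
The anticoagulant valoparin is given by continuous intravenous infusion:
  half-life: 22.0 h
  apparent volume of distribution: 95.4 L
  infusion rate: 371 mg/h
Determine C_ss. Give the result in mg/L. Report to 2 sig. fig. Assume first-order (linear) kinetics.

k = ln2 / t½ = 0.693147 / 22.0 = 0.03151 h⁻¹
CL = k × Vd = 0.03151 × 95.4 = 3.006 L/h
At steady state Css = R₀ / CL = 371 / 3.006 = 123.4 mg/L

120 mg/L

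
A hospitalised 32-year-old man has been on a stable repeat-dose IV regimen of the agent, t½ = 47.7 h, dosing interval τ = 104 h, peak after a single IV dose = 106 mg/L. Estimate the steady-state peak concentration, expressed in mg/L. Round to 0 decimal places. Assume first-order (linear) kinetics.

136 mg/L

k = ln2 / t½ = 0.693147 / 47.7 = 0.01453 h⁻¹
e^(−kτ) = e^(−0.01453 × 104) = 0.2207
Accumulation ratio R = 1 / (1 − e^(−kτ)) = 1 / (1 − 0.2207) = 1.283
Steady-state peak = C₀ × R = 106 × 1.283 = 136.0 mg/L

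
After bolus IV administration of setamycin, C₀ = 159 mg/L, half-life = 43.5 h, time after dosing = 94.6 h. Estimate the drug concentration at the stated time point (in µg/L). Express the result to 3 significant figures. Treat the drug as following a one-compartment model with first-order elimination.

35200 µg/L

k = ln2 / t½ = 0.693147 / 43.5 = 0.01593 h⁻¹
C = C₀ · e^(−k·t) = 159.0 × e^(−0.01593 × 94.6)
  = 159.0 × 0.2216 = 35.23 mg/L
Convert: 35.23 mg/L × 1000 = 35230 µg/L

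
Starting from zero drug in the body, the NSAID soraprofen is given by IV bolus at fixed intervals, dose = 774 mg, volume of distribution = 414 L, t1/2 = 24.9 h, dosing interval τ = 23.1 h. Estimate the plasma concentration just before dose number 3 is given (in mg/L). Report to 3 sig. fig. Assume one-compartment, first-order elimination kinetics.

C₀ per dose = Dose / Vd = 774 / 414 = 1.870 mg/L
k = ln2 / t½ = 0.693147 / 24.9 = 0.02784 h⁻¹
Fraction remaining after one interval: r = e^(−kτ) = e^(−0.02784 × 23.1) = 0.5257
Before dose 3, 2 doses have been given (aged 1τ, 2τ).
C_trough = C₀ × (r + r²) = 1.870 × (0.5257 + 0.2764) = 1.500 mg/L

1.50 mg/L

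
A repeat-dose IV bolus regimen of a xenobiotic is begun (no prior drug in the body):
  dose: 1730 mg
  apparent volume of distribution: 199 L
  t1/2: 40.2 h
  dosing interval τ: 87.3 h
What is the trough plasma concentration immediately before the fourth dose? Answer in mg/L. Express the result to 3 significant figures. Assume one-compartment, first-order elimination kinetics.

C₀ per dose = Dose / Vd = 1730 / 199 = 8.693 mg/L
k = ln2 / t½ = 0.693147 / 40.2 = 0.01724 h⁻¹
Fraction remaining after one interval: r = e^(−kτ) = e^(−0.01724 × 87.3) = 0.2220
Before dose 4, 3 doses have been given (aged 1τ, 2τ, 3τ).
C_trough = C₀ × (r + r² + … + r^3) = C₀ × r(1−r^3)/(1−r)
        = 8.693 × 0.2220 × (1 − 0.01094) / (1 − 0.2220) = 2.453 mg/L

2.45 mg/L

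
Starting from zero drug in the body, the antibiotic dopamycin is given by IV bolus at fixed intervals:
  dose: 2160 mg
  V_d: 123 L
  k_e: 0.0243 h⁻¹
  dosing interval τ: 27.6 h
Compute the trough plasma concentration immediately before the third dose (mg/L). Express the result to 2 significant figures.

C₀ per dose = Dose / Vd = 2160 / 123 = 17.56 mg/L
Fraction remaining after one interval: r = e^(−kτ) = e^(−0.02430 × 27.6) = 0.5114
Before dose 3, 2 doses have been given (aged 1τ, 2τ).
C_trough = C₀ × (r + r²) = 17.56 × (0.5114 + 0.2615) = 13.57 mg/L

14 mg/L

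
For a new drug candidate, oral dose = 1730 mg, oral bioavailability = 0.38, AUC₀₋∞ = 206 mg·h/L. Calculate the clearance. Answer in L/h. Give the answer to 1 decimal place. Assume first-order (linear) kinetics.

3.2 L/h

CL = F·Dose / AUC = 0.38 × 1730 / 206 = 3.191 L/h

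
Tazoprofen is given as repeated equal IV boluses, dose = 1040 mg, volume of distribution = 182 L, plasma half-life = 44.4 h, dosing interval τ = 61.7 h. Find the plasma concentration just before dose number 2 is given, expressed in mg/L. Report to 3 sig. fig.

C₀ per dose = Dose / Vd = 1040 / 182 = 5.714 mg/L
k = ln2 / t½ = 0.693147 / 44.4 = 0.01561 h⁻¹
Fraction remaining after one interval: r = e^(−kτ) = e^(−0.01561 × 61.7) = 0.3817
Before dose 2, 1 dose has been given (aged 1τ).
C_trough = C₀ × r = 5.714 × 0.3817 = 2.181 mg/L

2.18 mg/L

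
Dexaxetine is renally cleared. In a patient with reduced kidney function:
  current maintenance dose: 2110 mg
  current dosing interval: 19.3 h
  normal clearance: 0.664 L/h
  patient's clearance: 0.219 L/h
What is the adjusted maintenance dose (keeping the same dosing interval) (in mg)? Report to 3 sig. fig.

696 mg

To keep the same average steady-state level, dosing rate must scale with clearance.
CL ratio = 0.219 / 0.664 = 0.3298
New dose (same interval) = 2110 × 0.3298 = 695.9 mg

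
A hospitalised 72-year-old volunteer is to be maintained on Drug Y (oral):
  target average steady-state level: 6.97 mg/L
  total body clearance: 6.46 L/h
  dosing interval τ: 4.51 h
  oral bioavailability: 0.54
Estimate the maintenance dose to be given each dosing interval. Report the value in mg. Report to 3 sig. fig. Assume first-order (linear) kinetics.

At steady state, F × (Dose/τ) = Css × CL.
Dose = Css × CL × τ / F = 6.97 × 6.460 × 4.51 / 0.54 = 376.1 mg

376 mg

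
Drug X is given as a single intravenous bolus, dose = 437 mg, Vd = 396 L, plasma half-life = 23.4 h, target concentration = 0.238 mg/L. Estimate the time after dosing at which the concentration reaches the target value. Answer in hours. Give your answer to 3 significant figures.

C₀ = Dose / Vd = 437.0 / 396 = 1.104 mg/L
k = ln2 / t½ = 0.693147 / 23.4 = 0.02962 h⁻¹
t = ln(C₀ / C) / k = ln(1.104 / 0.238) / 0.02962
  = ln(4.639) / 0.02962 = 1.534 / 0.02962 = 51.79 h

51.8 h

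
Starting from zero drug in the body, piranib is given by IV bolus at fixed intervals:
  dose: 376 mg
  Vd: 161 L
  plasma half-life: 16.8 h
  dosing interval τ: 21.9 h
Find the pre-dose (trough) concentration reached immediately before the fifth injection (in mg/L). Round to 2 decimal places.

C₀ per dose = Dose / Vd = 376 / 161 = 2.335 mg/L
k = ln2 / t½ = 0.693147 / 16.8 = 0.04126 h⁻¹
Fraction remaining after one interval: r = e^(−kτ) = e^(−0.04126 × 21.9) = 0.4051
Before dose 5, 4 doses have been given (aged 1τ, 2τ, 3τ, 4τ).
C_trough = C₀ × (r + r² + … + r^4) = C₀ × r(1−r^4)/(1−r)
        = 2.335 × 0.4051 × (1 − 0.02693) / (1 − 0.4051) = 1.547 mg/L

1.55 mg/L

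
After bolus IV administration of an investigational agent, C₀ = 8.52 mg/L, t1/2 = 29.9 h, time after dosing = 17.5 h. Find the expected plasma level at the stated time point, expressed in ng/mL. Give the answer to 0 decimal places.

5679 ng/mL

k = ln2 / t½ = 0.693147 / 29.9 = 0.02318 h⁻¹
C = C₀ · e^(−k·t) = 8.520 × e^(−0.02318 × 17.5)
  = 8.520 × 0.6665 = 5.679 mg/L
Convert: 5.679 mg/L × 1000 = 5679 ng/mL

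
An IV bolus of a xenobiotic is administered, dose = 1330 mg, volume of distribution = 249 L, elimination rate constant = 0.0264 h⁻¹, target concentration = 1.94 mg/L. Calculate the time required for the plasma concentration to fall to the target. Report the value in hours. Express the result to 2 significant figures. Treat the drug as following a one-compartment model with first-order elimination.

C₀ = Dose / Vd = 1330 / 249 = 5.341 mg/L
t = ln(C₀ / C) / k = ln(5.341 / 1.94) / 0.02640
  = ln(2.753) / 0.02640 = 1.013 / 0.02640 = 38.37 h

38 h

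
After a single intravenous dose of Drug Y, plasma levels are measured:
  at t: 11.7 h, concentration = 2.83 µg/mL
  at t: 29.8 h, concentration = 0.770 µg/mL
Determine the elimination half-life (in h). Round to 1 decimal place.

9.6 h

k = ln(C₁/C₂) / (t₂ − t₁) = ln(2.83/0.770) / (29.8 − 11.7)
  = 1.302 / 18.10 = 0.07193 h⁻¹
t½ = ln2 / k = 0.693147 / 0.07193 = 9.636 h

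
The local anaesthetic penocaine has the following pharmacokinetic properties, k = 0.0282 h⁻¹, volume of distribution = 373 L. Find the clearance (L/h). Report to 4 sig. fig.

10.52 L/h

CL = k × Vd = 0.0282 × 373 = 10.52 L/h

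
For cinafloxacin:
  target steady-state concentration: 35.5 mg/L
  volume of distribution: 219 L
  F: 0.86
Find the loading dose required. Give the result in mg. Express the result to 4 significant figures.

LD = Css × Vd / F = 35.5 × 219 / 0.86 = 9040 mg

9040 mg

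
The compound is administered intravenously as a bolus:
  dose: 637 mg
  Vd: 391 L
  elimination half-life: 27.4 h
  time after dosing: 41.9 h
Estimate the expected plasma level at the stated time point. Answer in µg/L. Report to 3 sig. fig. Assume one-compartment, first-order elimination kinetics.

564 µg/L

C₀ = Dose / Vd = 637.0 / 391 = 1.629 mg/L
k = ln2 / t½ = 0.693147 / 27.4 = 0.02530 h⁻¹
C = C₀ · e^(−k·t) = 1.629 × e^(−0.02530 × 41.9)
  = 1.629 × 0.3464 = 0.5643 mg/L
Convert: 0.5643 mg/L × 1000 = 564.3 µg/L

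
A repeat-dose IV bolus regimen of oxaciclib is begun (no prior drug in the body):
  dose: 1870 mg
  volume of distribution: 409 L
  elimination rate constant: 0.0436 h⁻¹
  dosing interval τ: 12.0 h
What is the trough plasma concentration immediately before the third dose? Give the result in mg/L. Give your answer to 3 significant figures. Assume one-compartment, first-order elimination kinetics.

4.32 mg/L

C₀ per dose = Dose / Vd = 1870 / 409 = 4.572 mg/L
Fraction remaining after one interval: r = e^(−kτ) = e^(−0.04360 × 12.0) = 0.5926
Before dose 3, 2 doses have been given (aged 1τ, 2τ).
C_trough = C₀ × (r + r²) = 4.572 × (0.5926 + 0.3512) = 4.315 mg/L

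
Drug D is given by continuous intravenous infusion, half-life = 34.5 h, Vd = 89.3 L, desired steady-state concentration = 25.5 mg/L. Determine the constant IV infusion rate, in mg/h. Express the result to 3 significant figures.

45.8 mg/h

k = ln2 / t½ = 0.693147 / 34.5 = 0.02009 h⁻¹
CL = k × Vd = 0.02009 × 89.3 = 1.794 L/h
At steady state, infusion rate R₀ = Css × CL = 25.5 × 1.794 = 45.75 mg/h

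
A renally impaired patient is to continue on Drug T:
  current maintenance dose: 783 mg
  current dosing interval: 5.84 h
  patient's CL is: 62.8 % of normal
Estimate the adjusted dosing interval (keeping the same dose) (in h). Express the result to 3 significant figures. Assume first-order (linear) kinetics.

To keep the same average steady-state level, dosing rate must scale with clearance.
CL ratio = 62.8 / 100 = 0.6280
New interval (same dose) = 5.84 / 0.6280 = 9.299 h

9.30 h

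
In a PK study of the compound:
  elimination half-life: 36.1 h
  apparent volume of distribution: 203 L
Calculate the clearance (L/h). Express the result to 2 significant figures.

k = ln2 / t½ = 0.693147 / 36.1 = 0.01920 h⁻¹
CL = k × Vd = 0.01920 × 203 = 3.898 L/h

3.9 L/h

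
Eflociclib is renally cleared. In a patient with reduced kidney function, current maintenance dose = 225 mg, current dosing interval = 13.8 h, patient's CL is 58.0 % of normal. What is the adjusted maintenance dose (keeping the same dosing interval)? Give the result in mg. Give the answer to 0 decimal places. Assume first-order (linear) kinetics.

131 mg

To keep the same average steady-state level, dosing rate must scale with clearance.
CL ratio = 58.0 / 100 = 0.5800
New dose (same interval) = 225 × 0.5800 = 130.5 mg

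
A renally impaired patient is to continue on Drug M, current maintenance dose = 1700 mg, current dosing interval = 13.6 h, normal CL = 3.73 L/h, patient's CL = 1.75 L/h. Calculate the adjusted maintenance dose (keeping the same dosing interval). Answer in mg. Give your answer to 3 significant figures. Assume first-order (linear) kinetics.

798 mg

To keep the same average steady-state level, dosing rate must scale with clearance.
CL ratio = 1.75 / 3.73 = 0.4692
New dose (same interval) = 1700 × 0.4692 = 797.6 mg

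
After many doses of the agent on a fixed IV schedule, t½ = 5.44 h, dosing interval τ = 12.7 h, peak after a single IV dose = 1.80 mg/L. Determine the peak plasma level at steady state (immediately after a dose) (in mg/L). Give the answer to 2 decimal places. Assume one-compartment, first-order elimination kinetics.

2.25 mg/L

k = ln2 / t½ = 0.693147 / 5.44 = 0.1274 h⁻¹
e^(−kτ) = e^(−0.1274 × 12.7) = 0.1983
Accumulation ratio R = 1 / (1 − e^(−kτ)) = 1 / (1 − 0.1983) = 1.247
Steady-state peak = C₀ × R = 1.80 × 1.247 = 2.245 mg/L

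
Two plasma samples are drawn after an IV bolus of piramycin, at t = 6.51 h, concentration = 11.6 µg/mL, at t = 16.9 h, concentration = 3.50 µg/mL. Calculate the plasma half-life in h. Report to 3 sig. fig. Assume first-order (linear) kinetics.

k = ln(C₁/C₂) / (t₂ − t₁) = ln(11.6/3.50) / (16.9 − 6.51)
  = 1.198 / 10.39 = 0.1153 h⁻¹
t½ = ln2 / k = 0.693147 / 0.1153 = 6.012 h

6.01 h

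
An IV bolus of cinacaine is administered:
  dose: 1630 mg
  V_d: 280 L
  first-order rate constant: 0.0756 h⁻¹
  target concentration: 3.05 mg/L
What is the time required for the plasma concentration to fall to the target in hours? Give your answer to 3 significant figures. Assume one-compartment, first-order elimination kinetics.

8.55 h

C₀ = Dose / Vd = 1630 / 280 = 5.821 mg/L
t = ln(C₀ / C) / k = ln(5.821 / 3.05) / 0.07560
  = ln(1.909) / 0.07560 = 0.6466 / 0.07560 = 8.553 h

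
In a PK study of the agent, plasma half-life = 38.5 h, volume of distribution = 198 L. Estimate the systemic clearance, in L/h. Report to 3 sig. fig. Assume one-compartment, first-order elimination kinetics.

3.56 L/h

k = ln2 / t½ = 0.693147 / 38.5 = 0.01800 h⁻¹
CL = k × Vd = 0.01800 × 198 = 3.564 L/h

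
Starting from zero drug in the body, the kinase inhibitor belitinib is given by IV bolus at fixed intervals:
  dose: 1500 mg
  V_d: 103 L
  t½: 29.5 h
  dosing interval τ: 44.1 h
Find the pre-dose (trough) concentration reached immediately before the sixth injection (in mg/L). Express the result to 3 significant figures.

C₀ per dose = Dose / Vd = 1500 / 103 = 14.56 mg/L
k = ln2 / t½ = 0.693147 / 29.5 = 0.02350 h⁻¹
Fraction remaining after one interval: r = e^(−kτ) = e^(−0.02350 × 44.1) = 0.3547
Before dose 6, 5 doses have been given (aged 1τ, 2τ, 3τ, 4τ, 5τ).
C_trough = C₀ × (r + r² + … + r^5) = C₀ × r(1−r^5)/(1−r)
        = 14.56 × 0.3547 × (1 − 0.005614) / (1 − 0.3547) = 7.958 mg/L

7.96 mg/L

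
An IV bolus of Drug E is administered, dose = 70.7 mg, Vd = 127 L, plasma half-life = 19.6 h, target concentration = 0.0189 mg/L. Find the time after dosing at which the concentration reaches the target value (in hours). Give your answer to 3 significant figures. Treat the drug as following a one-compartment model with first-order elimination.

C₀ = Dose / Vd = 70.70 / 127 = 0.5567 mg/L
k = ln2 / t½ = 0.693147 / 19.6 = 0.03536 h⁻¹
t = ln(C₀ / C) / k = ln(0.5567 / 0.0189) / 0.03536
  = ln(29.46) / 0.03536 = 3.383 / 0.03536 = 95.67 h

95.7 h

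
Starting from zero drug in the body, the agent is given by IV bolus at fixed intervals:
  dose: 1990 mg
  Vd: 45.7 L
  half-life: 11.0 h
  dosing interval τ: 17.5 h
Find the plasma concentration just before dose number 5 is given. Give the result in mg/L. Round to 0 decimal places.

21 mg/L

C₀ per dose = Dose / Vd = 1990 / 45.7 = 43.54 mg/L
k = ln2 / t½ = 0.693147 / 11.0 = 0.06301 h⁻¹
Fraction remaining after one interval: r = e^(−kτ) = e^(−0.06301 × 17.5) = 0.3320
Before dose 5, 4 doses have been given (aged 1τ, 2τ, 3τ, 4τ).
C_trough = C₀ × (r + r² + … + r^4) = C₀ × r(1−r^4)/(1−r)
        = 43.54 × 0.3320 × (1 − 0.01215) / (1 − 0.3320) = 21.38 mg/L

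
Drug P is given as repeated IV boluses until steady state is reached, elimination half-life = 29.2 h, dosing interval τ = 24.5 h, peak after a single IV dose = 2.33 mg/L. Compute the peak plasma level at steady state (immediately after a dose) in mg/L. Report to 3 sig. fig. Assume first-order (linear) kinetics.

k = ln2 / t½ = 0.693147 / 29.2 = 0.02374 h⁻¹
e^(−kτ) = e^(−0.02374 × 24.5) = 0.5590
Accumulation ratio R = 1 / (1 − e^(−kτ)) = 1 / (1 − 0.5590) = 2.268
Steady-state peak = C₀ × R = 2.33 × 2.268 = 5.284 mg/L

5.28 mg/L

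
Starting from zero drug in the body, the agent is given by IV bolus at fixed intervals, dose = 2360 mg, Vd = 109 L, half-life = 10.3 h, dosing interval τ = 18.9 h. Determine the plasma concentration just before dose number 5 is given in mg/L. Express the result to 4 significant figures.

8.380 mg/L

C₀ per dose = Dose / Vd = 2360 / 109 = 21.65 mg/L
k = ln2 / t½ = 0.693147 / 10.3 = 0.06730 h⁻¹
Fraction remaining after one interval: r = e^(−kτ) = e^(−0.06730 × 18.9) = 0.2803
Before dose 5, 4 doses have been given (aged 1τ, 2τ, 3τ, 4τ).
C_trough = C₀ × (r + r² + … + r^4) = C₀ × r(1−r^4)/(1−r)
        = 21.65 × 0.2803 × (1 − 0.006173) / (1 − 0.2803) = 8.380 mg/L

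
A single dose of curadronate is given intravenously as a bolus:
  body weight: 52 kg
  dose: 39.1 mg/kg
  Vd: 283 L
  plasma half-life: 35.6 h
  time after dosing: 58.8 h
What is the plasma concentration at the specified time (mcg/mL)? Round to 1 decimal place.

2.3 mcg/mL

Total dose = 39.1 × 52 = 2033 mg
C₀ = Dose / Vd = 2033 / 283 = 7.184 mg/L
k = ln2 / t½ = 0.693147 / 35.6 = 0.01947 h⁻¹
C = C₀ · e^(−k·t) = 7.184 × e^(−0.01947 × 58.8)
  = 7.184 × 0.3183 = 2.287 mg/L
(2.287 mg/L = 2.287 mcg/mL)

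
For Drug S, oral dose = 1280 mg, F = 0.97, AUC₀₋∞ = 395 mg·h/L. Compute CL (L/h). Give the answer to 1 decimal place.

3.1 L/h

CL = F·Dose / AUC = 0.97 × 1280 / 395 = 3.143 L/h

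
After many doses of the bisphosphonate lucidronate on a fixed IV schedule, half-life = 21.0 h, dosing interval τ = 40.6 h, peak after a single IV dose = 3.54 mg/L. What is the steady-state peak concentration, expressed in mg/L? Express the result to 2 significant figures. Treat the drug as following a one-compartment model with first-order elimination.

4.8 mg/L

k = ln2 / t½ = 0.693147 / 21.0 = 0.03301 h⁻¹
e^(−kτ) = e^(−0.03301 × 40.6) = 0.2618
Accumulation ratio R = 1 / (1 − e^(−kτ)) = 1 / (1 − 0.2618) = 1.355
Steady-state peak = C₀ × R = 3.54 × 1.355 = 4.797 mg/L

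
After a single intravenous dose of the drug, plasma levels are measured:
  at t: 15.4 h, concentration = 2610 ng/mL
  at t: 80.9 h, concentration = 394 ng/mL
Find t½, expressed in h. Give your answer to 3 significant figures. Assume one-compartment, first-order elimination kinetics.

24.0 h

k = ln(C₁/C₂) / (t₂ − t₁) = ln(2610/394) / (80.9 − 15.4)
  = 1.891 / 65.50 = 0.02887 h⁻¹
t½ = ln2 / k = 0.693147 / 0.02887 = 24.01 h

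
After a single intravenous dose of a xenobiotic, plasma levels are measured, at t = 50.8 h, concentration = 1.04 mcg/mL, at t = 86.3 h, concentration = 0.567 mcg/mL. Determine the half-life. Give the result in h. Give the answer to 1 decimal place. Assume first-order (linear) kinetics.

k = ln(C₁/C₂) / (t₂ − t₁) = ln(1.04/0.567) / (86.3 − 50.8)
  = 0.6066 / 35.50 = 0.01709 h⁻¹
t½ = ln2 / k = 0.693147 / 0.01709 = 40.56 h

40.6 h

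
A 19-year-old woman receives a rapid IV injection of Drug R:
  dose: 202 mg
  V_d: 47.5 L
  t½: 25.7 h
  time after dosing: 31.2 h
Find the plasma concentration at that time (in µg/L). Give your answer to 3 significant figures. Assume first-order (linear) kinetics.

C₀ = Dose / Vd = 202.0 / 47.5 = 4.253 mg/L
k = ln2 / t½ = 0.693147 / 25.7 = 0.02697 h⁻¹
C = C₀ · e^(−k·t) = 4.253 × e^(−0.02697 × 31.2)
  = 4.253 × 0.4311 = 1.833 mg/L
Convert: 1.833 mg/L × 1000 = 1833 µg/L

1830 µg/L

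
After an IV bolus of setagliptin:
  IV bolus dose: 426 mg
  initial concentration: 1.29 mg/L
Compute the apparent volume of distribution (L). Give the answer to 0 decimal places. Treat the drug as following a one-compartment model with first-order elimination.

Vd = Dose / C₀ = 426.0 / 1.29 = 330.2 L

330 L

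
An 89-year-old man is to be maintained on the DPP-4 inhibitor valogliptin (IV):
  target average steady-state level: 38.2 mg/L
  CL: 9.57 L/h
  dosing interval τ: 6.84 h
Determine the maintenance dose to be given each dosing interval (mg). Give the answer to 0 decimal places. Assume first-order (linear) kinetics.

2501 mg

At steady state, Dose/τ = Css × CL.
Dose = Css × CL × τ = 38.2 × 9.570 × 6.84 = 2501 mg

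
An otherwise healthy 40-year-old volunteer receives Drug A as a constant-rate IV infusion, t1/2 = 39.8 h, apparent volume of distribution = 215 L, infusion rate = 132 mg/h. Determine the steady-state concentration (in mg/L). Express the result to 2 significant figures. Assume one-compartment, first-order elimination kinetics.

k = ln2 / t½ = 0.693147 / 39.8 = 0.01742 h⁻¹
CL = k × Vd = 0.01742 × 215 = 3.745 L/h
At steady state Css = R₀ / CL = 132 / 3.745 = 35.25 mg/L

35 mg/L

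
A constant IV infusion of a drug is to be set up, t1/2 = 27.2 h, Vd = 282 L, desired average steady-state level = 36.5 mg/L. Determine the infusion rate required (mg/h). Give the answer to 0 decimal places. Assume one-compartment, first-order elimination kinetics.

262 mg/h

k = ln2 / t½ = 0.693147 / 27.2 = 0.02548 h⁻¹
CL = k × Vd = 0.02548 × 282 = 7.185 L/h
At steady state, infusion rate R₀ = Css × CL = 36.5 × 7.185 = 262.3 mg/h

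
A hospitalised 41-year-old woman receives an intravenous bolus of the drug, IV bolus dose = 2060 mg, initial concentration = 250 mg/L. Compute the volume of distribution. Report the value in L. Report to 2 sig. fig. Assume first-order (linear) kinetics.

Vd = Dose / C₀ = 2060 / 250 = 8.240 L

8.2 L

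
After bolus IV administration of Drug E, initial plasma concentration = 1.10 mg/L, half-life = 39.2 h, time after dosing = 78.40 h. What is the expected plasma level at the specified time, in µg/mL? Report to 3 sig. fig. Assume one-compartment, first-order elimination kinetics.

k = ln2 / t½ = 0.693147 / 39.2 = 0.01768 h⁻¹
t / t½ = 78.40 / 39.2 = 2 half-lives
C = C₀ × (1/2)^2 = 1.100 × 0.2500 = 0.2750 mg/L
(0.2750 mg/L = 0.2750 µg/mL)

0.275 µg/mL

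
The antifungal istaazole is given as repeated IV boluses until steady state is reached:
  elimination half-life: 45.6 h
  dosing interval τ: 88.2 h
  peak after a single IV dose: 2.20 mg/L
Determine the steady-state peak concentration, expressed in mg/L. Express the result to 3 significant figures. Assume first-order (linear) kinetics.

k = ln2 / t½ = 0.693147 / 45.6 = 0.01520 h⁻¹
e^(−kτ) = e^(−0.01520 × 88.2) = 0.2617
Accumulation ratio R = 1 / (1 − e^(−kτ)) = 1 / (1 − 0.2617) = 1.354
Steady-state peak = C₀ × R = 2.20 × 1.354 = 2.979 mg/L

2.98 mg/L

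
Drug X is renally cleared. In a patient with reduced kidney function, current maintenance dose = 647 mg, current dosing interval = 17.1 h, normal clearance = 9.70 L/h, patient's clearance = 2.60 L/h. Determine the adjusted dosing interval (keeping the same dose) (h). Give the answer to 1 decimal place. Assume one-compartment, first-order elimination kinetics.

To keep the same average steady-state level, dosing rate must scale with clearance.
CL ratio = 2.60 / 9.70 = 0.2680
New interval (same dose) = 17.1 / 0.2680 = 63.81 h

63.8 h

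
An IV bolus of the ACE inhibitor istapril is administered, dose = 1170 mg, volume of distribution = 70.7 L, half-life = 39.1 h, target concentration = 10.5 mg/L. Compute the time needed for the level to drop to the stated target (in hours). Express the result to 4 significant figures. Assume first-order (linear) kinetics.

C₀ = Dose / Vd = 1170 / 70.7 = 16.55 mg/L
k = ln2 / t½ = 0.693147 / 39.1 = 0.01773 h⁻¹
t = ln(C₀ / C) / k = ln(16.55 / 10.5) / 0.01773
  = ln(1.576) / 0.01773 = 0.4549 / 0.01773 = 25.66 h

25.66 h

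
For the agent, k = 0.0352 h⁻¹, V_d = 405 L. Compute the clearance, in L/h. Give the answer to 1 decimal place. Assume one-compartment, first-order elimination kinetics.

CL = k × Vd = 0.0352 × 405 = 14.26 L/h

14.3 L/h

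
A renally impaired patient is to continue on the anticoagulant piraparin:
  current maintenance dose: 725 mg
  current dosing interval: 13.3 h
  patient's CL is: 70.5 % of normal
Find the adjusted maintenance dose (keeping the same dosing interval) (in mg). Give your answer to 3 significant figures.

511 mg

To keep the same average steady-state level, dosing rate must scale with clearance.
CL ratio = 70.5 / 100 = 0.7050
New dose (same interval) = 725 × 0.7050 = 511.1 mg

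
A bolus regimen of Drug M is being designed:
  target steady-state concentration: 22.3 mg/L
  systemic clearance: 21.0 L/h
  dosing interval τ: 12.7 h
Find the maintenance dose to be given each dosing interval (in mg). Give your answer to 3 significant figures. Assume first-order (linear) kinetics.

5950 mg

At steady state, Dose/τ = Css × CL.
Dose = Css × CL × τ = 22.3 × 21.00 × 12.7 = 5947 mg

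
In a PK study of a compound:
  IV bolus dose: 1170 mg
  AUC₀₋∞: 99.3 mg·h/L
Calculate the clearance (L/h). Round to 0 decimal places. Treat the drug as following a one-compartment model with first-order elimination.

12 L/h

CL = Dose / AUC = 1170 / 99.3 = 11.78 L/h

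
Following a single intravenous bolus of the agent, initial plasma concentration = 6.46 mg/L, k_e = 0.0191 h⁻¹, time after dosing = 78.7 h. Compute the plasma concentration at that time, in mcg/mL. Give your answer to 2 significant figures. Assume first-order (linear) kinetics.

C = C₀ · e^(−k·t) = 6.460 × e^(−0.01910 × 78.7)
  = 6.460 × 0.2224 = 1.437 mg/L
(1.437 mg/L = 1.437 mcg/mL)

1.4 mcg/mL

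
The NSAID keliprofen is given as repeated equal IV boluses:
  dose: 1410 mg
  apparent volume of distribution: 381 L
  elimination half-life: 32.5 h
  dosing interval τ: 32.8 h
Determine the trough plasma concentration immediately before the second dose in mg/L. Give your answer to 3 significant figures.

C₀ per dose = Dose / Vd = 1410 / 381 = 3.701 mg/L
k = ln2 / t½ = 0.693147 / 32.5 = 0.02133 h⁻¹
Fraction remaining after one interval: r = e^(−kτ) = e^(−0.02133 × 32.8) = 0.4968
Before dose 2, 1 dose has been given (aged 1τ).
C_trough = C₀ × r = 3.701 × 0.4968 = 1.839 mg/L

1.84 mg/L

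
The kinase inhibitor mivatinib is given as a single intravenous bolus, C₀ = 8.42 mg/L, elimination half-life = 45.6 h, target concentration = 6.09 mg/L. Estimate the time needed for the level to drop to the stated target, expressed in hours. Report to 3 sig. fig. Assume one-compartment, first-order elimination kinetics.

21.3 h

k = ln2 / t½ = 0.693147 / 45.6 = 0.01520 h⁻¹
t = ln(C₀ / C) / k = ln(8.420 / 6.09) / 0.01520
  = ln(1.383) / 0.01520 = 0.3243 / 0.01520 = 21.34 h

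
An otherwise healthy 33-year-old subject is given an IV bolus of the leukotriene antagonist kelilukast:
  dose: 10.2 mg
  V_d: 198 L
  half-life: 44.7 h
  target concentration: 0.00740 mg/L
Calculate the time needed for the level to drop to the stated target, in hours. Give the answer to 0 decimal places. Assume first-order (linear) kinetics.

C₀ = Dose / Vd = 10.20 / 198 = 0.05152 mg/L
k = ln2 / t½ = 0.693147 / 44.7 = 0.01551 h⁻¹
t = ln(C₀ / C) / k = ln(0.05152 / 0.00740) / 0.01551
  = ln(6.962) / 0.01551 = 1.940 / 0.01551 = 125.1 h

125 h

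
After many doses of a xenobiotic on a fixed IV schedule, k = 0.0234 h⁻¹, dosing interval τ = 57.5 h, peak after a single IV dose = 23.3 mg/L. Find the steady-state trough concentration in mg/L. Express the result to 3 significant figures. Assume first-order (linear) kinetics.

8.20 mg/L

e^(−kτ) = e^(−0.02340 × 57.5) = 0.2604
Accumulation ratio R = 1 / (1 − e^(−kτ)) = 1 / (1 − 0.2604) = 1.352
Steady-state trough = C₀ × R × e^(−kτ) = 23.3 × 1.352 × 0.2604 = 8.203 mg/L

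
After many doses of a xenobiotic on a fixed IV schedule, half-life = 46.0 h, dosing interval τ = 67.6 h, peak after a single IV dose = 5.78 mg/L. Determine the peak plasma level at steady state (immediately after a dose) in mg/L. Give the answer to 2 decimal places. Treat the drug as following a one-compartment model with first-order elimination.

k = ln2 / t½ = 0.693147 / 46.0 = 0.01507 h⁻¹
e^(−kτ) = e^(−0.01507 × 67.6) = 0.3611
Accumulation ratio R = 1 / (1 − e^(−kτ)) = 1 / (1 − 0.3611) = 1.565
Steady-state peak = C₀ × R = 5.78 × 1.565 = 9.046 mg/L

9.05 mg/L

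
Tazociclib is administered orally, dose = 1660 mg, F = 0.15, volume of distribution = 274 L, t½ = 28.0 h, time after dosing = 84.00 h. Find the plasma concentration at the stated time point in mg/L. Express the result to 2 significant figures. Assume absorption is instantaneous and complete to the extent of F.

Amount reaching circulation = F × Dose = 0.15 × 1660 = 249.0 mg
C₀ = F·Dose / Vd = 249.0 / 274 = 0.9088 mg/L
k = ln2 / t½ = 0.693147 / 28.0 = 0.02476 h⁻¹
t / t½ = 84.00 / 28.0 = 3 half-lives
C = C₀ × (1/2)^3 = 0.9088 × 0.1250 = 0.1136 mg/L

0.11 mg/L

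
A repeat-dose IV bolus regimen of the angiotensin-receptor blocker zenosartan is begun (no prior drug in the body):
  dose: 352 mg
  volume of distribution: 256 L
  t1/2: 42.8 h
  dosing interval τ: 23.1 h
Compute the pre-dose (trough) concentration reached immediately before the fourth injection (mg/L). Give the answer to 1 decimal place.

2.0 mg/L

C₀ per dose = Dose / Vd = 352 / 256 = 1.375 mg/L
k = ln2 / t½ = 0.693147 / 42.8 = 0.01620 h⁻¹
Fraction remaining after one interval: r = e^(−kτ) = e^(−0.01620 × 23.1) = 0.6878
Before dose 4, 3 doses have been given (aged 1τ, 2τ, 3τ).
C_trough = C₀ × (r + r² + … + r^3) = C₀ × r(1−r^3)/(1−r)
        = 1.375 × 0.6878 × (1 − 0.3254) / (1 − 0.6878) = 2.044 mg/L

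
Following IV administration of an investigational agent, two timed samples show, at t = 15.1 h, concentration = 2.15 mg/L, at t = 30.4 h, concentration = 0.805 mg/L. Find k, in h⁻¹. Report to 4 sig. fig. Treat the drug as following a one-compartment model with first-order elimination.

k = ln(C₁/C₂) / (t₂ − t₁) = ln(2.15/0.805) / (30.4 − 15.1)
  = 0.9824 / 15.30 = 0.06421 h⁻¹

0.06421 h⁻¹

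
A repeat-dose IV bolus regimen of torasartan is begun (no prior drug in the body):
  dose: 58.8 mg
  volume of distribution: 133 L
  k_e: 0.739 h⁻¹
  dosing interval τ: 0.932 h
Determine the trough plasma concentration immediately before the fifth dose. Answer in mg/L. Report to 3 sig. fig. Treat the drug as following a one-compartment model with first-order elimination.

C₀ per dose = Dose / Vd = 58.8 / 133 = 0.4421 mg/L
Fraction remaining after one interval: r = e^(−kτ) = e^(−0.7390 × 0.932) = 0.5022
Before dose 5, 4 doses have been given (aged 1τ, 2τ, 3τ, 4τ).
C_trough = C₀ × (r + r² + … + r^4) = C₀ × r(1−r^4)/(1−r)
        = 0.4421 × 0.5022 × (1 − 0.06361) / (1 − 0.5022) = 0.4176 mg/L

0.418 mg/L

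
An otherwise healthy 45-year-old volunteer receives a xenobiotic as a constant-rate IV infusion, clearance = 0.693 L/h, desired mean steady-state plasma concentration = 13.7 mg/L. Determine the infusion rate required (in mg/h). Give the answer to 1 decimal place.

At steady state, infusion rate R₀ = Css × CL = 13.7 × 0.6930 = 9.494 mg/h

9.5 mg/h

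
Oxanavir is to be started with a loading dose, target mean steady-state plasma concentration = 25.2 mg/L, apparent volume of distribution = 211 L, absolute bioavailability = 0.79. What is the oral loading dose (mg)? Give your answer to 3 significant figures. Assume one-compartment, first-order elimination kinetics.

LD = Css × Vd / F = 25.2 × 211 / 0.79 = 6731 mg

6730 mg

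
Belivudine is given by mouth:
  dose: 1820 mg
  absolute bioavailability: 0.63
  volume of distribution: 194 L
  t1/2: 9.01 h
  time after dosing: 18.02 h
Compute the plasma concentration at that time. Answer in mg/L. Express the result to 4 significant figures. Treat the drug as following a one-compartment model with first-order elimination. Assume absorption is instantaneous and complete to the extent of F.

1.478 mg/L

Amount reaching circulation = F × Dose = 0.63 × 1820 = 1147 mg
C₀ = F·Dose / Vd = 1147 / 194 = 5.912 mg/L
k = ln2 / t½ = 0.693147 / 9.01 = 0.07693 h⁻¹
t / t½ = 18.02 / 9.01 = 2 half-lives
C = C₀ × (1/2)^2 = 5.912 × 0.2500 = 1.478 mg/L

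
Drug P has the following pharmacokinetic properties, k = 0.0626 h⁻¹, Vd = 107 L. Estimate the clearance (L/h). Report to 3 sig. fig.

CL = k × Vd = 0.0626 × 107 = 6.698 L/h

6.70 L/h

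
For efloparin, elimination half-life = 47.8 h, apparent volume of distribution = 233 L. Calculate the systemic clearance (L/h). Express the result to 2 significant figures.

k = ln2 / t½ = 0.693147 / 47.8 = 0.01450 h⁻¹
CL = k × Vd = 0.01450 × 233 = 3.379 L/h

3.4 L/h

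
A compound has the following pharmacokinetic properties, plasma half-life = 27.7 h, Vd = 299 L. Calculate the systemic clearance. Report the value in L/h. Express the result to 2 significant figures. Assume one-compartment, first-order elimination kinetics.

k = ln2 / t½ = 0.693147 / 27.7 = 0.02502 h⁻¹
CL = k × Vd = 0.02502 × 299 = 7.481 L/h

7.5 L/h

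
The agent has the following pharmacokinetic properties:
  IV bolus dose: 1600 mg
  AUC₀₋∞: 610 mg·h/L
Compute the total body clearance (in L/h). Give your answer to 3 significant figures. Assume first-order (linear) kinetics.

2.62 L/h

CL = Dose / AUC = 1600 / 610 = 2.623 L/h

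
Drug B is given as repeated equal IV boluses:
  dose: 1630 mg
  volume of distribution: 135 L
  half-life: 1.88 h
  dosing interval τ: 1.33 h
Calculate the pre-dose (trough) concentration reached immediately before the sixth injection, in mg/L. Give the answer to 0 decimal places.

17 mg/L

C₀ per dose = Dose / Vd = 1630 / 135 = 12.07 mg/L
k = ln2 / t½ = 0.693147 / 1.88 = 0.3687 h⁻¹
Fraction remaining after one interval: r = e^(−kτ) = e^(−0.3687 × 1.33) = 0.6124
Before dose 6, 5 doses have been given (aged 1τ, 2τ, 3τ, 4τ, 5τ).
C_trough = C₀ × (r + r² + … + r^5) = C₀ × r(1−r^5)/(1−r)
        = 12.07 × 0.6124 × (1 − 0.08613) / (1 − 0.6124) = 17.43 mg/L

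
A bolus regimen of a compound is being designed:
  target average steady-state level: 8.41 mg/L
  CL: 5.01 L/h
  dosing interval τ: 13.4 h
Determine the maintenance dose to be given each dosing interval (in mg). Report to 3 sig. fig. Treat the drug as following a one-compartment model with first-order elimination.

565 mg

At steady state, Dose/τ = Css × CL.
Dose = Css × CL × τ = 8.41 × 5.010 × 13.4 = 564.6 mg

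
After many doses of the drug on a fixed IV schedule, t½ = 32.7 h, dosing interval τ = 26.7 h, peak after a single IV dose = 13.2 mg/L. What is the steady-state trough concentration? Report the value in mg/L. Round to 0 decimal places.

k = ln2 / t½ = 0.693147 / 32.7 = 0.02120 h⁻¹
e^(−kτ) = e^(−0.02120 × 26.7) = 0.5678
Accumulation ratio R = 1 / (1 − e^(−kτ)) = 1 / (1 − 0.5678) = 2.314
Steady-state trough = C₀ × R × e^(−kτ) = 13.2 × 2.314 × 0.5678 = 17.34 mg/L

17 mg/L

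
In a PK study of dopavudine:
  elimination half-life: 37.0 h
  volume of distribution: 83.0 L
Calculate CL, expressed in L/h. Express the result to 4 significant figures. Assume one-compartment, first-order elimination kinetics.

1.555 L/h

k = ln2 / t½ = 0.693147 / 37.0 = 0.01873 h⁻¹
CL = k × Vd = 0.01873 × 83.0 = 1.555 L/h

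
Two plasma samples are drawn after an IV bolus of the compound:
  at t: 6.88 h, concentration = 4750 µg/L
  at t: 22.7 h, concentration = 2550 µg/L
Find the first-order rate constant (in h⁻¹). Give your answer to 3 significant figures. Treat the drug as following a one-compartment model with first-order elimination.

k = ln(C₁/C₂) / (t₂ − t₁) = ln(4750/2550) / (22.7 − 6.88)
  = 0.6221 / 15.82 = 0.03932 h⁻¹

0.0393 h⁻¹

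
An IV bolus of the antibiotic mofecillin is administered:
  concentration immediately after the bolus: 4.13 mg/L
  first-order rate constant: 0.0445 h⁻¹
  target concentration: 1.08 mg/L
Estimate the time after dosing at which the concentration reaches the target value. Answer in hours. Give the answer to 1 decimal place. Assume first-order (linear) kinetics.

30.1 h

t = ln(C₀ / C) / k = ln(4.130 / 1.08) / 0.04450
  = ln(3.824) / 0.04450 = 1.341 / 0.04450 = 30.13 h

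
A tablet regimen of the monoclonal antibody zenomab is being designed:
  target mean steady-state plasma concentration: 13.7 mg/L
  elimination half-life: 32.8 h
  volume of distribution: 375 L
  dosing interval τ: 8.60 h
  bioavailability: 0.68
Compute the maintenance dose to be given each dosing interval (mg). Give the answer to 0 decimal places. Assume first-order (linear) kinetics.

k = ln2 / t½ = 0.693147 / 32.8 = 0.02113 h⁻¹
CL = k × Vd = 0.02113 × 375 = 7.924 L/h
At steady state, F × (Dose/τ) = Css × CL.
Dose = Css × CL × τ / F = 13.7 × 7.924 × 8.60 / 0.68 = 1373 mg

1373 mg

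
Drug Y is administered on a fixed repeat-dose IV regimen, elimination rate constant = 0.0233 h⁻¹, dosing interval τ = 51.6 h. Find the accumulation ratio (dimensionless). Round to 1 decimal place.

1.4

e^(−kτ) = e^(−0.02330 × 51.6) = 0.3005
Accumulation ratio R = 1 / (1 − e^(−kτ)) = 1 / (1 − 0.3005) = 1.430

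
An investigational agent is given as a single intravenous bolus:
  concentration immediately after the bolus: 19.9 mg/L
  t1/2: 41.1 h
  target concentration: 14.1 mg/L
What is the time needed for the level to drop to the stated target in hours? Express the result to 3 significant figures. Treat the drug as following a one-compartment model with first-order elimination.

k = ln2 / t½ = 0.693147 / 41.1 = 0.01686 h⁻¹
t = ln(C₀ / C) / k = ln(19.90 / 14.1) / 0.01686
  = ln(1.411) / 0.01686 = 0.3443 / 0.01686 = 20.42 h

20.4 h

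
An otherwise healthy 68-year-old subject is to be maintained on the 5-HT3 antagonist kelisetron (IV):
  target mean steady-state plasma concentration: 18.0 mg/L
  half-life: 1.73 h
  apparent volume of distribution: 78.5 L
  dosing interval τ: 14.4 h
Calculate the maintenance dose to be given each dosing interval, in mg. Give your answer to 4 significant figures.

k = ln2 / t½ = 0.693147 / 1.73 = 0.4007 h⁻¹
CL = k × Vd = 0.4007 × 78.5 = 31.45 L/h
At steady state, Dose/τ = Css × CL.
Dose = Css × CL × τ = 18.0 × 31.45 × 14.4 = 8152 mg

8152 mg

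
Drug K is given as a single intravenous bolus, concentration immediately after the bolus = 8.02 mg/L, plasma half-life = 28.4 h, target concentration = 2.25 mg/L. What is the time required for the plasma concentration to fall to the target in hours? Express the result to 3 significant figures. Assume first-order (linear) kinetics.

52.1 h

k = ln2 / t½ = 0.693147 / 28.4 = 0.02441 h⁻¹
t = ln(C₀ / C) / k = ln(8.020 / 2.25) / 0.02441
  = ln(3.564) / 0.02441 = 1.271 / 0.02441 = 52.07 h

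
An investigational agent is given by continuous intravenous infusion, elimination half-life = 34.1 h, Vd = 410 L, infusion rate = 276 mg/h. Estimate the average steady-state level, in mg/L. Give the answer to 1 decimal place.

k = ln2 / t½ = 0.693147 / 34.1 = 0.02033 h⁻¹
CL = k × Vd = 0.02033 × 410 = 8.335 L/h
At steady state Css = R₀ / CL = 276 / 8.335 = 33.11 mg/L

33.1 mg/L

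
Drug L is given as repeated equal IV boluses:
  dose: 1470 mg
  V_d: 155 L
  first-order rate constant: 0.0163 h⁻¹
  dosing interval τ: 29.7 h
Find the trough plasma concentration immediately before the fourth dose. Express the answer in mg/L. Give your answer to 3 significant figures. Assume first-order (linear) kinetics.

C₀ per dose = Dose / Vd = 1470 / 155 = 9.484 mg/L
Fraction remaining after one interval: r = e^(−kτ) = e^(−0.01630 × 29.7) = 0.6162
Before dose 4, 3 doses have been given (aged 1τ, 2τ, 3τ).
C_trough = C₀ × (r + r² + … + r^3) = C₀ × r(1−r^3)/(1−r)
        = 9.484 × 0.6162 × (1 − 0.2340) / (1 − 0.6162) = 11.66 mg/L

11.7 mg/L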